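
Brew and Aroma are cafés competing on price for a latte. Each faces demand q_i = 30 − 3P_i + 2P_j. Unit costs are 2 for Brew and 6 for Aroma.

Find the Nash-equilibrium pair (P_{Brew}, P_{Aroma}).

Brew's profit: π = (P_{Brew} − 2)(30 − 3P_{Brew} + 2P_{Aroma}).
∂π/∂P_{Brew} = 36 − 6P_{Brew} + 2P_{Aroma} = 0 ⇒ P_{Brew} = 6 + (1/3)P_{Aroma}.
Similarly P_{Aroma} = 8 + (1/3)P_{Brew}.
Substituting the second reaction function into the first: P_{Brew} = 6 + (1/3)(8 + (1/3)P_{Brew}), which gives (8/9)P_{Brew} = 26/3 ⇒ P_{Brew} = 9.75.
Then P_{Aroma} = 8 + (1/3)·9.75 = 11.25.

9.75, 11.25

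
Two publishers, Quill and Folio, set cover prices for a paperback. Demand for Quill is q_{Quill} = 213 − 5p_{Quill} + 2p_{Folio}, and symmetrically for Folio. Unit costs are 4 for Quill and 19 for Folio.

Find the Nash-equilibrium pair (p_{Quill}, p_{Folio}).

30.6875, 36.9375

Quill's profit: π = (p_{Quill} − 4)(213 − 5p_{Quill} + 2p_{Folio}).
∂π/∂p_{Quill} = 233 − 10p_{Quill} + 2p_{Folio} = 0 ⇒ p_{Quill} = 23.3 + 0.2p_{Folio}.
Similarly p_{Folio} = 30.8 + 0.2p_{Quill}.
Solving the two reaction functions simultaneously: (1 − (0.2)(0.2))p_{Quill} = 23.3 + 0.2·30.8, so 0.96p_{Quill} = 29.46 and p_{Quill} = 30.6875.
Then p_{Folio} = 30.8 + 0.2·30.6875 = 36.9375.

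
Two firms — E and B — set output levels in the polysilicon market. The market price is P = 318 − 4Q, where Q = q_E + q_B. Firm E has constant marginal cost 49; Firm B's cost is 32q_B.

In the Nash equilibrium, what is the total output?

Firm E's profit: π = q_E(318 − 4(q_E + q_B)) − 49q_E.
∂π/∂q_E = 269 − 8q_E − 4q_B = 0, so q_E = 33.625 − 0.5q_B.
By the same steps for B: q_B = 35.75 − 0.5q_E.
Substituting the second reaction function into the first: q_E = 33.625 − 0.5(35.75 − 0.5q_E), which gives 0.75q_E = 15.75 ⇒ q_E = 21.
Then q_B = 35.75 − 0.5·21 = 25.25.
Total output: 21 + 25.25 = 46.25.

46.25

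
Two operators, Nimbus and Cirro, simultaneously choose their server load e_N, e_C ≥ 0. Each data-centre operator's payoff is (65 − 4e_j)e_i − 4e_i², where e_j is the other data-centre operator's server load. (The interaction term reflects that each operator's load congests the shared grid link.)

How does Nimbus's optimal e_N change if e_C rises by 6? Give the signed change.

-3

Nimbus's payoff is (65 − 4e_C)e_N − 4e_N².
∂π/∂e_N = 65 − 4e_C − 8e_N = 0, so e_N = 8.125 − 0.5e_C.
The reaction-function slope is −0.5, so a 6-unit rise in e_C moves e_N by −0.5 × 6 = −3. Nimbus's best response falls — the actions are strategic substitutes.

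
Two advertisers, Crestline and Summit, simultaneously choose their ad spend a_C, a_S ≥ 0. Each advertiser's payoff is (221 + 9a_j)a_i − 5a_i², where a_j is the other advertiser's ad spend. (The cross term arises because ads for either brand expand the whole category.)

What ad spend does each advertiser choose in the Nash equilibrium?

221

Crestline's payoff is (221 + 9a_S)a_C − 5a_C².
∂π/∂a_C = 221 + 9a_S − 10a_C = 0, so a_C = 22.1 + 0.9a_S.
By symmetry a_S = a_C; substituting into the reaction function, 0.1a_C = 22.1 and a_C = 221.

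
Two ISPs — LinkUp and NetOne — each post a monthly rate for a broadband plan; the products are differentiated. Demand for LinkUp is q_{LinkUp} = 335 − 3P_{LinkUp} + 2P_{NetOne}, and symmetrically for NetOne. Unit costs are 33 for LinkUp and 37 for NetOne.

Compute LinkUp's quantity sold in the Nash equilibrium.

228.75

LinkUp's profit: π = (P_{LinkUp} − 33)(335 − 3P_{LinkUp} + 2P_{NetOne}).
∂π/∂P_{LinkUp} = 434 − 6P_{LinkUp} + 2P_{NetOne} = 0 ⇒ P_{LinkUp} = 217/3 + (1/3)P_{NetOne}.
Similarly P_{NetOne} = 223/3 + (1/3)P_{LinkUp}.
Substituting the second reaction function into the first: P_{LinkUp} = 217/3 + (1/3)(223/3 + (1/3)P_{LinkUp}), which gives (8/9)P_{LinkUp} = 874/9 ⇒ P_{LinkUp} = 109.25.
Then P_{NetOne} = 223/3 + (1/3)·109.25 = 110.75.
q_{LinkUp} = 335 − 3·109.25 + 2·110.75 = 228.75.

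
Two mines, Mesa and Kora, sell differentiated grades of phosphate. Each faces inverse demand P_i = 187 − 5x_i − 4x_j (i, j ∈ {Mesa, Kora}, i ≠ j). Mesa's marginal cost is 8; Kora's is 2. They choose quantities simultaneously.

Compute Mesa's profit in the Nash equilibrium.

781.25

Mine Mesa's profit: π = x_{Mesa}(187 − 5x_{Mesa} − 4x_{Kora}) − 8x_{Mesa}.
∂π/∂x_{Mesa} = 179 − 10x_{Mesa} − 4x_{Kora} = 0 ⇒ x_{Mesa} = 17.9 − 0.4x_{Kora}.
Similarly x_{Kora} = 18.5 − 0.4x_{Mesa}.
Plugging x_{Kora} into Mesa's best response: x_{Mesa} = 17.9 − 0.4(18.5 − 0.4x_{Mesa}) ⇒ 0.84x_{Mesa} = 10.5, so x_{Mesa} = 12.5.
Then x_{Kora} = 18.5 − 0.4·12.5 = 13.5.
P_{Mesa} = 187 − 5·12.5 − 4·13.5 = 70.5.
Profit = (70.5 − 8)·12.5 = 781.25.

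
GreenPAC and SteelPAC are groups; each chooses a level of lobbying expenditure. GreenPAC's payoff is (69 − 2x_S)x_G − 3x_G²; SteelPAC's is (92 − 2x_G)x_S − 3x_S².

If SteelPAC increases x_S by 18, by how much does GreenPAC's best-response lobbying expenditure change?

-6

Expanding GreenPAC's payoff: 69x_G − 2x_Sx_G − 3x_G².
∂π/∂x_G = 69 − 2x_S − 6x_G = 0, so x_G = 11.5 − (1/3)x_S.
The reaction-function slope is −1/3, so an 18-unit rise in x_S moves x_G by −1/3 × 18 = −6. GreenPAC's best response falls — the actions are strategic substitutes.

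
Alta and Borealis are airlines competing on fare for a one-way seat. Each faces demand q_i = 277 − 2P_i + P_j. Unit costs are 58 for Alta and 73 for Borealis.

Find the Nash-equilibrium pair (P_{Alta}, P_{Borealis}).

Alta's profit: π = (P_{Alta} − 58)(277 − 2P_{Alta} + P_{Borealis}).
∂π/∂P_{Alta} = 393 − 4P_{Alta} + P_{Borealis} = 0 ⇒ P_{Alta} = 98.25 + 0.25P_{Borealis}.
Similarly P_{Borealis} = 105.75 + 0.25P_{Alta}.
Plugging P_{Borealis} into Alta's best response: P_{Alta} = 98.25 + 0.25(105.75 + 0.25P_{Alta}) ⇒ 0.9375P_{Alta} = 124.6875, so P_{Alta} = 133.
Then P_{Borealis} = 105.75 + 0.25·133 = 139.

133, 139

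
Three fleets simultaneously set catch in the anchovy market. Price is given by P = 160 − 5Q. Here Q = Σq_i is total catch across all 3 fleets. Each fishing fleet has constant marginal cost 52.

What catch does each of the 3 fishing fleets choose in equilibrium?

5.4

A representative fishing fleet's profit is π_i = q_i(160 − 5Q) − 52q_i, with Q = q_i + Σ_{j≠i} q_j.
First-order condition: 108 − 10q_i − 5Σ_{j≠i} q_j = 0.
With identical fishing fleets, set every q_j = q: then 108 − 10q − 10q = 0, i.e. q = 108/20 = 5.4.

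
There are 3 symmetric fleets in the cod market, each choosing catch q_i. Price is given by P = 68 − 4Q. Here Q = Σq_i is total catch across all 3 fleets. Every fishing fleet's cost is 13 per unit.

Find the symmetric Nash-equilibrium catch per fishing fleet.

3.4375

A representative fishing fleet's profit is π_i = q_i(68 − 4Q) − 13q_i, with Q = q_i + Σ_{j≠i} q_j.
First-order condition: 55 − 8q_i − 4Σ_{j≠i} q_j = 0.
With identical fishing fleets, set every q_j = q: then 55 − 8q − 8q = 0, i.e. q = 55/16 = 3.4375.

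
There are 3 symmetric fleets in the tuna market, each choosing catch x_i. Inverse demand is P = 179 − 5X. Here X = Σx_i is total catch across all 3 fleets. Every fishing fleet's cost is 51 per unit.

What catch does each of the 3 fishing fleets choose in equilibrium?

A representative fishing fleet's profit is π_i = x_i(179 − 5X) − 51x_i, with X = x_i + Σ_{j≠i} x_j.
First-order condition: 128 − 10x_i − 5Σ_{j≠i} x_j = 0.
With identical fishing fleets, set every x_j = x: then 128 − 10x − 10x = 0, i.e. x = 128/20 = 6.4.

6.4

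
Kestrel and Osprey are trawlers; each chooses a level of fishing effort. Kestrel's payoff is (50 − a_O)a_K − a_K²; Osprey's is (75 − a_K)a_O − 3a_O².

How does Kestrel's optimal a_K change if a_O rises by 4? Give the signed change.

-2

Expanding Kestrel's payoff: 50a_K − a_Oa_K − a_K².
∂π/∂a_K = 50 − a_O − 2a_K = 0, so a_K = 25 − 0.5a_O.
The reaction-function slope is −0.5, so a 4-unit rise in a_O moves a_K by −0.5 × 4 = −2. Kestrel's best response falls — the actions are strategic substitutes.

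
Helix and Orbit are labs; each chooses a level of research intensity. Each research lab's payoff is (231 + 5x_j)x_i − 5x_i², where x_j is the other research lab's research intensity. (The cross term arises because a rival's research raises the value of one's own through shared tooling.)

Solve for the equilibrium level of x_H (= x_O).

Helix's payoff is (231 + 5x_O)x_H − 5x_H².
∂π/∂x_H = 231 + 5x_O − 10x_H = 0, so x_H = 23.1 + 0.5x_O.
By symmetry x_O = x_H; substituting into the reaction function, 0.5x_H = 23.1 and x_H = 46.2.

46.2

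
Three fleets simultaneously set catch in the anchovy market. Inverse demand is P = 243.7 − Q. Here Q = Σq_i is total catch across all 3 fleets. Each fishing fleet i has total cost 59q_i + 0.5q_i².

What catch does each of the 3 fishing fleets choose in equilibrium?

36.94

A representative fishing fleet's profit is π_i = q_i(243.7 − Q) − 59q_i − 0.5q_i², with Q = q_i + Σ_{j≠i} q_j.
First-order condition: 184.7 − 3q_i − Σ_{j≠i} q_j = 0.
In a symmetric equilibrium every fishing fleet chooses the same q, so Σ_{j≠i} q_j = 2q. The condition becomes 184.7 − 5q = 0, giving q = 184.7/5 = 36.94.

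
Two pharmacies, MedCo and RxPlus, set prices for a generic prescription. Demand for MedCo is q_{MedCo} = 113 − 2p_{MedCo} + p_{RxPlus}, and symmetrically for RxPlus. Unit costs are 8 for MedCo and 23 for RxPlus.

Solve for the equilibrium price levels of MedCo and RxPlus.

MedCo's profit: π = (p_{MedCo} − 8)(113 − 2p_{MedCo} + p_{RxPlus}).
∂π/∂p_{MedCo} = 129 − 4p_{MedCo} + p_{RxPlus} = 0 ⇒ p_{MedCo} = 32.25 + 0.25p_{RxPlus}.
Similarly p_{RxPlus} = 39.75 + 0.25p_{MedCo}.
Solving the two reaction functions simultaneously: (1 − (0.25)(0.25))p_{MedCo} = 32.25 + 0.25·39.75, so 0.9375p_{MedCo} = 42.1875 and p_{MedCo} = 45.
Then p_{RxPlus} = 39.75 + 0.25·45 = 51.

45, 51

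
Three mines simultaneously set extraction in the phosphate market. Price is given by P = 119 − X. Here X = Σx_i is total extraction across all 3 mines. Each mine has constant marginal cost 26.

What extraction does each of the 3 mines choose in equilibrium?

23.25

A representative mine's profit is π_i = x_i(119 − X) − 26x_i, with X = x_i + Σ_{j≠i} x_j.
First-order condition: 93 − 2x_i − Σ_{j≠i} x_j = 0.
In a symmetric equilibrium every mine chooses the same x, so Σ_{j≠i} x_j = 2x. The condition becomes 93 − 4x = 0, giving x = 93/4 = 23.25.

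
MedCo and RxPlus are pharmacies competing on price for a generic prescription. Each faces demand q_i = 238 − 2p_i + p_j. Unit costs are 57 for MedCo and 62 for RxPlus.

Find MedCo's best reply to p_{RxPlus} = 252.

151

MedCo's profit: π = (p_{MedCo} − 57)(238 − 2p_{MedCo} + p_{RxPlus}).
∂π/∂p_{MedCo} = 352 − 4p_{MedCo} + p_{RxPlus} = 0 ⇒ p_{MedCo} = 88 + 0.25p_{RxPlus}.
At p_{RxPlus} = 252: p_{MedCo} = 88 + 0.25·252 = 151.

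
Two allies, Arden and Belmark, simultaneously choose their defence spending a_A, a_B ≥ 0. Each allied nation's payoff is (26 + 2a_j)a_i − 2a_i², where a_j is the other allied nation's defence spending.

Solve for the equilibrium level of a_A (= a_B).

13

Arden's payoff is (26 + 2a_B)a_A − 2a_A².
∂π/∂a_A = 26 + 2a_B − 4a_A = 0, so a_A = 6.5 + 0.5a_B.
By symmetry a_B = a_A; substituting into the reaction function, 0.5a_A = 6.5 and a_A = 13.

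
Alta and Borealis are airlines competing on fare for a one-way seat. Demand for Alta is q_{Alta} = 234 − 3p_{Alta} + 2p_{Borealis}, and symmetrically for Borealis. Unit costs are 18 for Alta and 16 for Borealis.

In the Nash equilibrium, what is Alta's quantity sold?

Alta's profit: π = (p_{Alta} − 18)(234 − 3p_{Alta} + 2p_{Borealis}).
∂π/∂p_{Alta} = 288 − 6p_{Alta} + 2p_{Borealis} = 0 ⇒ p_{Alta} = 48 + (1/3)p_{Borealis}.
Similarly p_{Borealis} = 47 + (1/3)p_{Alta}.
Plugging p_{Borealis} into Alta's best response: p_{Alta} = 48 + (1/3)(47 + (1/3)p_{Alta}) ⇒ (8/9)p_{Alta} = 191/3, so p_{Alta} = 71.625.
Then p_{Borealis} = 47 + (1/3)·71.625 = 70.875.
q_{Alta} = 234 − 3·71.625 + 2·70.875 = 160.875.

160.875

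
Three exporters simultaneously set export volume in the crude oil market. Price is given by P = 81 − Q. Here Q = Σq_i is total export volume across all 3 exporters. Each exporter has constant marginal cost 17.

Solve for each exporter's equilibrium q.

A representative exporter's profit is π_i = q_i(81 − Q) − 17q_i, with Q = q_i + Σ_{j≠i} q_j.
First-order condition: 64 − 2q_i − Σ_{j≠i} q_j = 0.
With identical exporters, set every q_j = q: then 64 − 2q − 2q = 0, i.e. q = 64/4 = 16.

16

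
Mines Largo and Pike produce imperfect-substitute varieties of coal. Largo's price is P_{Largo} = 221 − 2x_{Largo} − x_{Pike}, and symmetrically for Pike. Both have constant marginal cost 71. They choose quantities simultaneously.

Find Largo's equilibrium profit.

Mine Largo's profit: π = x_{Largo}(221 − 2x_{Largo} − x_{Pike}) − 71x_{Largo}.
∂π/∂x_{Largo} = 150 − 4x_{Largo} − x_{Pike} = 0 ⇒ x_{Largo} = 37.5 − 0.25x_{Pike}.
The game is symmetric, so in equilibrium x_{Pike} = x_{Largo}: the reaction function gives 1.25x_{Largo} = 37.5, hence x_{Largo} = 30.
P_{Largo} = 221 − 2·30 − 30 = 131.
Profit = (131 − 71)·30 = 1800.

1800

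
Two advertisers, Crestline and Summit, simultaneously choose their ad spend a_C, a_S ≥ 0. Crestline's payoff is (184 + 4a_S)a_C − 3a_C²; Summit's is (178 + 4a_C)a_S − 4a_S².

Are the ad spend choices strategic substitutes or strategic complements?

strategic complements

Expanding Crestline's payoff: 184a_C + 4a_Sa_C − 3a_C².
∂π/∂a_C = 184 + 4a_S − 6a_C = 0, so a_C = 92/3 + (2/3)a_S.
The best-response slope da_C/da_S = 2/3 > 0: the reaction function is upward-sloping, so the choices are strategic complements.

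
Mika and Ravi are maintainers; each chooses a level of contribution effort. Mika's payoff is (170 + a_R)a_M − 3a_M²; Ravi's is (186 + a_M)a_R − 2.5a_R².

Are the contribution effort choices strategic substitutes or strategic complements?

Expanding Mika's payoff: 170a_M + a_Ra_M − 3a_M².
∂π/∂a_M = 170 + a_R − 6a_M = 0, so a_M = 85/3 + (1/6)a_R.
The best-response slope da_M/da_R = 1/6 > 0: the reaction function is upward-sloping, so the choices are strategic complements.

strategic complements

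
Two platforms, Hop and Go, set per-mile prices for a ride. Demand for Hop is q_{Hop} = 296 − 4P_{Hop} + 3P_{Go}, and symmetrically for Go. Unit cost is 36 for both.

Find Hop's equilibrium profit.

Hop's profit: π = (P_{Hop} − 36)(296 − 4P_{Hop} + 3P_{Go}).
∂π/∂P_{Hop} = 440 − 8P_{Hop} + 3P_{Go} = 0 ⇒ P_{Hop} = 55 + 0.375P_{Go}.
Setting P_{Hop} = P_{Go} in the reaction function: P_{Hop} = 55 + 0.375P_{Hop}, so P_{Hop} = 55 / 0.625 = 88.
q_{Hop} = 296 − 4·88 + 3·88 = 208.
Profit = (88 − 36)·208 = 10816.

10816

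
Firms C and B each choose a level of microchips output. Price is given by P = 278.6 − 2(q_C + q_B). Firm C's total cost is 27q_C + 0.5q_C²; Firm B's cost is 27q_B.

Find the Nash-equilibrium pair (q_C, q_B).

31.45, 47.175

Firm C's profit: π = q_C(278.6 − 2(q_C + q_B)) − 27q_C − 0.5q_C².
∂π/∂q_C = 251.6 − 5q_C − 2q_B = 0, so q_C = 50.32 − 0.4q_B.
For B: ∂π/∂q_B = 251.6 − 4q_B − 2q_C = 0 ⇒ q_B = 62.9 − 0.5q_C.
Solving the two reaction functions simultaneously: (1 − (−0.4)(−0.5))q_C = 50.32 − 0.4·62.9, so 0.8q_C = 25.16 and q_C = 31.45.
Then q_B = 62.9 − 0.5·31.45 = 47.175.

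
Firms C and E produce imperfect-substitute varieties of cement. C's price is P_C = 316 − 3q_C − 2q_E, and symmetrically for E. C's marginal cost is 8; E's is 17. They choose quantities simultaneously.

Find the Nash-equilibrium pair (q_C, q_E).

39.0625, 36.8125

Firm C's profit: π = q_C(316 − 3q_C − 2q_E) − 8q_C.
∂π/∂q_C = 308 − 6q_C − 2q_E = 0 ⇒ q_C = 154/3 − (1/3)q_E.
Similarly q_E = 299/6 − (1/3)q_C.
Substituting the second reaction function into the first: q_C = 154/3 − (1/3)(299/6 − (1/3)q_C), which gives (8/9)q_C = 625/18 ⇒ q_C = 39.0625.
Then q_E = 299/6 − (1/3)·39.0625 = 36.8125.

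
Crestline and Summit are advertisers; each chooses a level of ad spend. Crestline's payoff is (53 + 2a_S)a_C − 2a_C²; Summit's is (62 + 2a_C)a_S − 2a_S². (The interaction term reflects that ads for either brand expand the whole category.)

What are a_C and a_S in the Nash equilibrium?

28, 29.5

Expanding Crestline's payoff: 53a_C + 2a_Sa_C − 2a_C².
∂π/∂a_C = 53 + 2a_S − 4a_C = 0, so a_C = 13.25 + 0.5a_S.
Likewise for Summit: a_S = 15.5 + 0.5a_C.
Substituting the second reaction function into the first: a_C = 13.25 + 0.5(15.5 + 0.5a_C), which gives 0.75a_C = 21 ⇒ a_C = 28.
Then a_S = 15.5 + 0.5·28 = 29.5.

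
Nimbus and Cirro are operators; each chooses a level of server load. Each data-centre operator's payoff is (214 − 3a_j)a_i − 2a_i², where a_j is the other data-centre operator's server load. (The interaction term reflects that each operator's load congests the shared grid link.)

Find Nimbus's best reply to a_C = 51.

Nimbus's payoff is (214 − 3a_C)a_N − 2a_N².
∂π/∂a_N = 214 − 3a_C − 4a_N = 0, so a_N = 53.5 − 0.75a_C.
At a_C = 51: a_N = 53.5 − 0.75·51 = 15.25.

15.25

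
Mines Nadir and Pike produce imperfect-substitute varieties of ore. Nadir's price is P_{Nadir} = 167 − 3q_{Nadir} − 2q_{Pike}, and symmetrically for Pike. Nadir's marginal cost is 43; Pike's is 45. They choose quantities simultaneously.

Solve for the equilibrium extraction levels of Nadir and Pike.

15.625, 15.125

Mine Nadir's profit: π = q_{Nadir}(167 − 3q_{Nadir} − 2q_{Pike}) − 43q_{Nadir}.
∂π/∂q_{Nadir} = 124 − 6q_{Nadir} − 2q_{Pike} = 0 ⇒ q_{Nadir} = 62/3 − (1/3)q_{Pike}.
Similarly q_{Pike} = 61/3 − (1/3)q_{Nadir}.
Plugging q_{Pike} into Nadir's best response: q_{Nadir} = 62/3 − (1/3)(61/3 − (1/3)q_{Nadir}) ⇒ (8/9)q_{Nadir} = 125/9, so q_{Nadir} = 15.625.
Then q_{Pike} = 61/3 − (1/3)·15.625 = 15.125.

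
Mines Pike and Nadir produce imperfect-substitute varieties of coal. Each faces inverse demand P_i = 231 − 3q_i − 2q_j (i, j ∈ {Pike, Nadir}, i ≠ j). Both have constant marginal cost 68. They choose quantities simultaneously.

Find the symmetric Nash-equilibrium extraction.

20.375

Mine Pike's profit: π = q_{Pike}(231 − 3q_{Pike} − 2q_{Nadir}) − 68q_{Pike}.
∂π/∂q_{Pike} = 163 − 6q_{Pike} − 2q_{Nadir} = 0 ⇒ q_{Pike} = 163/6 − (1/3)q_{Nadir}.
By symmetry q_{Nadir} = q_{Pike}; substituting into the reaction function, (4/3)q_{Pike} = 163/6 and q_{Pike} = 20.375.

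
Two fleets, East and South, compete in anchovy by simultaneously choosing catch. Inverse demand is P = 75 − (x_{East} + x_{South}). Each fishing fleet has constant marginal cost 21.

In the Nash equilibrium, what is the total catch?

Fishing fleet East's profit: π = x_{East}(75 − (x_{East} + x_{South})) − 21x_{East}.
∂π/∂x_{East} = 54 − 2x_{East} − x_{South} = 0, so x_{East} = 27 − 0.5x_{South}.
The game is symmetric, so in equilibrium x_{South} = x_{East}: the reaction function gives 1.5x_{East} = 27, hence x_{East} = 18.
Total catch: 18 + 18 = 36.

36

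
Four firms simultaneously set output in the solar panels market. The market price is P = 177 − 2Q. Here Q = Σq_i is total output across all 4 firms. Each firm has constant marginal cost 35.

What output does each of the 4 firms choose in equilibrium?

A representative firm's profit is π_i = q_i(177 − 2Q) − 35q_i, with Q = q_i + Σ_{j≠i} q_j.
First-order condition: 142 − 4q_i − 2Σ_{j≠i} q_j = 0.
In a symmetric equilibrium every firm chooses the same q, so Σ_{j≠i} q_j = 3q. The condition becomes 142 − 10q = 0, giving q = 142/10 = 14.2.

14.2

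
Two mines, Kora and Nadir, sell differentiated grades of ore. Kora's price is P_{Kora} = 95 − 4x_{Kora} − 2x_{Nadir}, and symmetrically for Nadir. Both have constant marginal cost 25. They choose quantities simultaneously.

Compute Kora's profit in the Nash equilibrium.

Mine Kora's profit: π = x_{Kora}(95 − 4x_{Kora} − 2x_{Nadir}) − 25x_{Kora}.
∂π/∂x_{Kora} = 70 − 8x_{Kora} − 2x_{Nadir} = 0 ⇒ x_{Kora} = 8.75 − 0.25x_{Nadir}.
The game is symmetric, so in equilibrium x_{Nadir} = x_{Kora}: the reaction function gives 1.25x_{Kora} = 8.75, hence x_{Kora} = 7.
P_{Kora} = 95 − 4·7 − 2·7 = 53.
Profit = (53 − 25)·7 = 196.

196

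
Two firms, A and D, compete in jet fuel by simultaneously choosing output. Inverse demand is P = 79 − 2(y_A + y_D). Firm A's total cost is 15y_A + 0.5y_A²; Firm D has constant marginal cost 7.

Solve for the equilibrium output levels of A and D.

Firm A's profit: π = y_A(79 − 2(y_A + y_D)) − 15y_A − 0.5y_A².
∂π/∂y_A = 64 − 5y_A − 2y_D = 0, so y_A = 12.8 − 0.4y_D.
For D: ∂π/∂y_D = 72 − 4y_D − 2y_A = 0 ⇒ y_D = 18 − 0.5y_A.
Solving the two reaction functions simultaneously: (1 − (−0.4)(−0.5))y_A = 12.8 − 0.4·18, so 0.8y_A = 5.6 and y_A = 7.
Then y_D = 18 − 0.5·7 = 14.5.

7, 14.5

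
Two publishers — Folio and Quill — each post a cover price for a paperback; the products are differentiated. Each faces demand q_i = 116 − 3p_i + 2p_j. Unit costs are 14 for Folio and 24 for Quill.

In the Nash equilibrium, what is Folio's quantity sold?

82.125

Folio's profit: π = (p_{Folio} − 14)(116 − 3p_{Folio} + 2p_{Quill}).
∂π/∂p_{Folio} = 158 − 6p_{Folio} + 2p_{Quill} = 0 ⇒ p_{Folio} = 79/3 + (1/3)p_{Quill}.
Similarly p_{Quill} = 94/3 + (1/3)p_{Folio}.
Plugging p_{Quill} into Folio's best response: p_{Folio} = 79/3 + (1/3)(94/3 + (1/3)p_{Folio}) ⇒ (8/9)p_{Folio} = 331/9, so p_{Folio} = 41.375.
Then p_{Quill} = 94/3 + (1/3)·41.375 = 45.125.
q_{Folio} = 116 − 3·41.375 + 2·45.125 = 82.125.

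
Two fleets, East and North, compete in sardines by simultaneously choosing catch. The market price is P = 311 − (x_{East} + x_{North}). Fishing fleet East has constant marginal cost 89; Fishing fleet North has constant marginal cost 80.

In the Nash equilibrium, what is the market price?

160

Fishing fleet East's profit: π = x_{East}(311 − (x_{East} + x_{North})) − 89x_{East}.
∂π/∂x_{East} = 222 − 2x_{East} − x_{North} = 0, so x_{East} = 111 − 0.5x_{North}.
By the same steps for North: x_{North} = 115.5 − 0.5x_{East}.
Plugging x_{North} into East's best response: x_{East} = 111 − 0.5(115.5 − 0.5x_{East}) ⇒ 0.75x_{East} = 53.25, so x_{East} = 71.
Then x_{North} = 115.5 − 0.5·71 = 80.
Equilibrium price: P = 311 − 151 = 160.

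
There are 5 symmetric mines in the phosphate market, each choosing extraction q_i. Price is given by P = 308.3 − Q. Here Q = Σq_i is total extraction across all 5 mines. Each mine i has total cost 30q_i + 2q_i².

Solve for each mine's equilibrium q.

27.83

A representative mine's profit is π_i = q_i(308.3 − Q) − 30q_i − 2q_i², with Q = q_i + Σ_{j≠i} q_j.
First-order condition: 278.3 − 6q_i − Σ_{j≠i} q_j = 0.
With identical mines, set every q_j = q: then 278.3 − 6q − 4q = 0, i.e. q = 278.3/10 = 27.83.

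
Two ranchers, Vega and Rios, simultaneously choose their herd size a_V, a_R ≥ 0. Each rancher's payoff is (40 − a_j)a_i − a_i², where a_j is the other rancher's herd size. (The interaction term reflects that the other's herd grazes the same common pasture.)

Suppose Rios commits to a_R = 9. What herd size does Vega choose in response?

Vega's payoff is (40 − a_R)a_V − a_V².
∂π/∂a_V = 40 − a_R − 2a_V = 0, so a_V = 20 − 0.5a_R.
At a_R = 9: a_V = 20 − 0.5·9 = 15.5.

15.5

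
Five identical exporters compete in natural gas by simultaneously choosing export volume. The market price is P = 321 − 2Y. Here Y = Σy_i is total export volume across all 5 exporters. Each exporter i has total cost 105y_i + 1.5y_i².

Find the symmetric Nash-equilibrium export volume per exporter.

14.4

A representative exporter's profit is π_i = y_i(321 − 2Y) − 105y_i − 1.5y_i², with Y = y_i + Σ_{j≠i} y_j.
First-order condition: 216 − 7y_i − 2Σ_{j≠i} y_j = 0.
With identical exporters, set every y_j = y: then 216 − 7y − 8y = 0, i.e. y = 216/15 = 14.4.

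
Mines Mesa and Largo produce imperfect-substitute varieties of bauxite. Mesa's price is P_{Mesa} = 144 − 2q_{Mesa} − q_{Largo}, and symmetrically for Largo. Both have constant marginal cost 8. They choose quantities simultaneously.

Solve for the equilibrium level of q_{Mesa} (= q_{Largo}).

Mine Mesa's profit: π = q_{Mesa}(144 − 2q_{Mesa} − q_{Largo}) − 8q_{Mesa}.
∂π/∂q_{Mesa} = 136 − 4q_{Mesa} − q_{Largo} = 0 ⇒ q_{Mesa} = 34 − 0.25q_{Largo}.
Setting q_{Mesa} = q_{Largo} in the reaction function: q_{Mesa} = 34 − 0.25q_{Mesa}, so q_{Mesa} = 34 / 1.25 = 27.2.

27.2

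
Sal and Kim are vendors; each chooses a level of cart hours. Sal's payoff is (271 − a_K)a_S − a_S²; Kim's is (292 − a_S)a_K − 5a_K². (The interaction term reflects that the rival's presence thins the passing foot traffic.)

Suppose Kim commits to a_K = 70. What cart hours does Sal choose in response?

100.5

Expanding Sal's payoff: 271a_S − a_Ka_S − a_S².
∂π/∂a_S = 271 − a_K − 2a_S = 0, so a_S = 135.5 − 0.5a_K.
At a_K = 70: a_S = 135.5 − 0.5·70 = 100.5.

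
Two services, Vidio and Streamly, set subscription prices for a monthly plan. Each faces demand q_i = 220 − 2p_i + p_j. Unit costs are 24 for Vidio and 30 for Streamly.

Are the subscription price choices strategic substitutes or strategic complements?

Vidio's profit: π = (p_{Vidio} − 24)(220 − 2p_{Vidio} + p_{Streamly}).
∂π/∂p_{Vidio} = 268 − 4p_{Vidio} + p_{Streamly} = 0 ⇒ p_{Vidio} = 67 + 0.25p_{Streamly}.
The best-response slope dp_{Vidio}/dp_{Streamly} = 0.25 > 0: the reaction function is upward-sloping, so the choices are strategic complements.

strategic complements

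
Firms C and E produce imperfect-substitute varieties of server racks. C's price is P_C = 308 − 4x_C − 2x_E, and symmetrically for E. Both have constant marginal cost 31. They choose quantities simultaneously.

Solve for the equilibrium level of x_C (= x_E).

27.7

Firm C's profit: π = x_C(308 − 4x_C − 2x_E) − 31x_C.
∂π/∂x_C = 277 − 8x_C − 2x_E = 0 ⇒ x_C = 34.625 − 0.25x_E.
By symmetry x_E = x_C; substituting into the reaction function, 1.25x_C = 34.625 and x_C = 27.7.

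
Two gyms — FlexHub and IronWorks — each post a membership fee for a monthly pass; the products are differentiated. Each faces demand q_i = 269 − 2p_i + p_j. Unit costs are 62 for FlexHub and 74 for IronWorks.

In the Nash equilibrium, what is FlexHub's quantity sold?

141.2

FlexHub's profit: π = (p_{FlexHub} − 62)(269 − 2p_{FlexHub} + p_{IronWorks}).
∂π/∂p_{FlexHub} = 393 − 4p_{FlexHub} + p_{IronWorks} = 0 ⇒ p_{FlexHub} = 98.25 + 0.25p_{IronWorks}.
Similarly p_{IronWorks} = 104.25 + 0.25p_{FlexHub}.
Substituting the second reaction function into the first: p_{FlexHub} = 98.25 + 0.25(104.25 + 0.25p_{FlexHub}), which gives 0.9375p_{FlexHub} = 124.3125 ⇒ p_{FlexHub} = 132.6.
Then p_{IronWorks} = 104.25 + 0.25·132.6 = 137.4.
q_{FlexHub} = 269 − 2·132.6 + 137.4 = 141.2.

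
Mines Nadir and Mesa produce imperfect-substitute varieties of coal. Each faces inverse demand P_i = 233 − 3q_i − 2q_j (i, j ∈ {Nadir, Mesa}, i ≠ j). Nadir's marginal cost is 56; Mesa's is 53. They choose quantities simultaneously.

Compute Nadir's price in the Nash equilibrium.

121.8125

Mine Nadir's profit: π = q_{Nadir}(233 − 3q_{Nadir} − 2q_{Mesa}) − 56q_{Nadir}.
∂π/∂q_{Nadir} = 177 − 6q_{Nadir} − 2q_{Mesa} = 0 ⇒ q_{Nadir} = 29.5 − (1/3)q_{Mesa}.
Similarly q_{Mesa} = 30 − (1/3)q_{Nadir}.
Solving the two reaction functions simultaneously: (1 − (−1/3)(−1/3))q_{Nadir} = 29.5 − (1/3)·30, so (8/9)q_{Nadir} = 19.5 and q_{Nadir} = 21.9375.
Then q_{Mesa} = 30 − (1/3)·21.9375 = 22.6875.
P_{Nadir} = 233 − 3·21.9375 − 2·22.6875 = 121.8125.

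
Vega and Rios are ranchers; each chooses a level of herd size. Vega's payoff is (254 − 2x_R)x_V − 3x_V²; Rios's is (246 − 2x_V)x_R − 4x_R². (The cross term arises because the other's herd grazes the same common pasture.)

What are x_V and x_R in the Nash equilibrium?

Expanding Vega's payoff: 254x_V − 2x_Rx_V − 3x_V².
∂π/∂x_V = 254 − 2x_R − 6x_V = 0, so x_V = 127/3 − (1/3)x_R.
Likewise for Rios: x_R = 30.75 − 0.25x_V.
Substituting the second reaction function into the first: x_V = 127/3 − (1/3)(30.75 − 0.25x_V), which gives (11/12)x_V = 385/12 ⇒ x_V = 35.
Then x_R = 30.75 − 0.25·35 = 22.

35, 22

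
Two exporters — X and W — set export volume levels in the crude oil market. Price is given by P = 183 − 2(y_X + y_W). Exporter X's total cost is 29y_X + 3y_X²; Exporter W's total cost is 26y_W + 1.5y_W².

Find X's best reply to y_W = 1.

15.2

Exporter X's profit: π = y_X(183 − 2(y_X + y_W)) − 29y_X − 3y_X².
∂π/∂y_X = 154 − 10y_X − 2y_W = 0, so y_X = 15.4 − 0.2y_W.
At y_W = 1: y_X = 15.4 − 0.2·1 = 15.2.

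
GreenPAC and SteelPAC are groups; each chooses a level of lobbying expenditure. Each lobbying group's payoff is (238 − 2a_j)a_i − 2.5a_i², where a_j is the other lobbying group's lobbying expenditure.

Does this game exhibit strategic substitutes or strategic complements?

strategic substitutes

GreenPAC's payoff is (238 − 2a_S)a_G − 2.5a_G².
∂π/∂a_G = 238 − 2a_S − 5a_G = 0, so a_G = 47.6 − 0.4a_S.
The best-response slope da_G/da_S = −0.4 < 0: the reaction function is downward-sloping, so the choices are strategic substitutes.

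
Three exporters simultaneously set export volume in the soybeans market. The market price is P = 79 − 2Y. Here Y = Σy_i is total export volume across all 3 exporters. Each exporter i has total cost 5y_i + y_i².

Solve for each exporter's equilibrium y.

A representative exporter's profit is π_i = y_i(79 − 2Y) − 5y_i − y_i², with Y = y_i + Σ_{j≠i} y_j.
First-order condition: 74 − 6y_i − 2Σ_{j≠i} y_j = 0.
In a symmetric equilibrium every exporter chooses the same y, so Σ_{j≠i} y_j = 2y. The condition becomes 74 − 10y = 0, giving y = 74/10 = 7.4.

7.4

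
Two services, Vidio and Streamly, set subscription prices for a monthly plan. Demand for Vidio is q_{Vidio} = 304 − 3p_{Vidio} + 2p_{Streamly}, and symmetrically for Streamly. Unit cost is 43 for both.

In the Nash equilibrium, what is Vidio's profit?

Vidio's profit: π = (p_{Vidio} − 43)(304 − 3p_{Vidio} + 2p_{Streamly}).
∂π/∂p_{Vidio} = 433 − 6p_{Vidio} + 2p_{Streamly} = 0 ⇒ p_{Vidio} = 433/6 + (1/3)p_{Streamly}.
Setting p_{Vidio} = p_{Streamly} in the reaction function: p_{Vidio} = 433/6 + (1/3)p_{Vidio}, so p_{Vidio} = (433/6) / (2/3) = 108.25.
q_{Vidio} = 304 − 3·108.25 + 2·108.25 = 195.75.
Profit = (108.25 − 43)·195.75 = 12772.6875.

12772.6875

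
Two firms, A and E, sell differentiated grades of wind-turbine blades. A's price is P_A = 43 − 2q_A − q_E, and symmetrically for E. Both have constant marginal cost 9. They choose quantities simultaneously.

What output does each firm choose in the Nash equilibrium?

6.8

Firm A's profit: π = q_A(43 − 2q_A − q_E) − 9q_A.
∂π/∂q_A = 34 − 4q_A − q_E = 0 ⇒ q_A = 8.5 − 0.25q_E.
By symmetry q_E = q_A; substituting into the reaction function, 1.25q_A = 8.5 and q_A = 6.8.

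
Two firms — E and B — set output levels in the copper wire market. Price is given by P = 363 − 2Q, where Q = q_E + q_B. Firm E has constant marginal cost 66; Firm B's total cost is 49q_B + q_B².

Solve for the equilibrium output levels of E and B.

57.7, 33.1

Firm E's profit: π = q_E(363 − 2(q_E + q_B)) − 66q_E.
∂π/∂q_E = 297 − 4q_E − 2q_B = 0, so q_E = 74.25 − 0.5q_B.
For B: ∂π/∂q_B = 314 − 6q_B − 2q_E = 0 ⇒ q_B = 157/3 − (1/3)q_E.
Plugging q_B into E's best response: q_E = 74.25 − 0.5(157/3 − (1/3)q_E) ⇒ (5/6)q_E = 577/12, so q_E = 57.7.
Then q_B = 157/3 − (1/3)·57.7 = 33.1.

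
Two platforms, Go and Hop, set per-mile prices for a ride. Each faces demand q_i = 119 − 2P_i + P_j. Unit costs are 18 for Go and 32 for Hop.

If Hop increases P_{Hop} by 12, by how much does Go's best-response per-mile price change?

Go's profit: π = (P_{Go} − 18)(119 − 2P_{Go} + P_{Hop}).
∂π/∂P_{Go} = 155 − 4P_{Go} + P_{Hop} = 0 ⇒ P_{Go} = 38.75 + 0.25P_{Hop}.
The reaction-function slope is 0.25, so a 12-unit rise in P_{Hop} moves P_{Go} by 0.25 × 12 = 3. Go's best response rises — the actions are strategic complements.

3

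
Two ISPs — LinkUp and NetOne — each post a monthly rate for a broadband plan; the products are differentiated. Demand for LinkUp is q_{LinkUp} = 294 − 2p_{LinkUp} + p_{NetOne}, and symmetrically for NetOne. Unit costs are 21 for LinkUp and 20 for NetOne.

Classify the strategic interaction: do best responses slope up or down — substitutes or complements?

strategic complements

LinkUp's profit: π = (p_{LinkUp} − 21)(294 − 2p_{LinkUp} + p_{NetOne}).
∂π/∂p_{LinkUp} = 336 − 4p_{LinkUp} + p_{NetOne} = 0 ⇒ p_{LinkUp} = 84 + 0.25p_{NetOne}.
The best-response slope dp_{LinkUp}/dp_{NetOne} = 0.25 > 0: the reaction function is upward-sloping, so the choices are strategic complements.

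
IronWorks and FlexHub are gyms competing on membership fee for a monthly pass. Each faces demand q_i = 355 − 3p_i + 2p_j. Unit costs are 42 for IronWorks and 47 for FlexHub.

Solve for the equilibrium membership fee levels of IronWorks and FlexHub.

121.1875, 123.0625

IronWorks's profit: π = (p_{IronWorks} − 42)(355 − 3p_{IronWorks} + 2p_{FlexHub}).
∂π/∂p_{IronWorks} = 481 − 6p_{IronWorks} + 2p_{FlexHub} = 0 ⇒ p_{IronWorks} = 481/6 + (1/3)p_{FlexHub}.
Similarly p_{FlexHub} = 248/3 + (1/3)p_{IronWorks}.
Plugging p_{FlexHub} into IronWorks's best response: p_{IronWorks} = 481/6 + (1/3)(248/3 + (1/3)p_{IronWorks}) ⇒ (8/9)p_{IronWorks} = 1939/18, so p_{IronWorks} = 121.1875.
Then p_{FlexHub} = 248/3 + (1/3)·121.1875 = 123.0625.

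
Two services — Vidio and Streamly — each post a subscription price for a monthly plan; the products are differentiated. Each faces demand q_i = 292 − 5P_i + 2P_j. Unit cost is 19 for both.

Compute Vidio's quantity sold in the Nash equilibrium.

146.875

Vidio's profit: π = (P_{Vidio} − 19)(292 − 5P_{Vidio} + 2P_{Streamly}).
∂π/∂P_{Vidio} = 387 − 10P_{Vidio} + 2P_{Streamly} = 0 ⇒ P_{Vidio} = 38.7 + 0.2P_{Streamly}.
Setting P_{Vidio} = P_{Streamly} in the reaction function: P_{Vidio} = 38.7 + 0.2P_{Vidio}, so P_{Vidio} = 38.7 / 0.8 = 48.375.
q_{Vidio} = 292 − 5·48.375 + 2·48.375 = 146.875.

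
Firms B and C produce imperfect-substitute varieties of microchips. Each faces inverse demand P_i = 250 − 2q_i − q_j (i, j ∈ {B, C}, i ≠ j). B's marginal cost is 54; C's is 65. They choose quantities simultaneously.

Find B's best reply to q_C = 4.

48

Firm B's profit: π = q_B(250 − 2q_B − q_C) − 54q_B.
∂π/∂q_B = 196 − 4q_B − q_C = 0 ⇒ q_B = 49 − 0.25q_C.
At q_C = 4: q_B = 49 − 0.25·4 = 48.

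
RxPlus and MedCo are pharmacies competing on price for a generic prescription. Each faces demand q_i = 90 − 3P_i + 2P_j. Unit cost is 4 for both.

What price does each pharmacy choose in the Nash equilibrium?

RxPlus's profit: π = (P_{RxPlus} − 4)(90 − 3P_{RxPlus} + 2P_{MedCo}).
∂π/∂P_{RxPlus} = 102 − 6P_{RxPlus} + 2P_{MedCo} = 0 ⇒ P_{RxPlus} = 17 + (1/3)P_{MedCo}.
The game is symmetric, so in equilibrium P_{MedCo} = P_{RxPlus}: the reaction function gives (2/3)P_{RxPlus} = 17, hence P_{RxPlus} = 25.5.

25.5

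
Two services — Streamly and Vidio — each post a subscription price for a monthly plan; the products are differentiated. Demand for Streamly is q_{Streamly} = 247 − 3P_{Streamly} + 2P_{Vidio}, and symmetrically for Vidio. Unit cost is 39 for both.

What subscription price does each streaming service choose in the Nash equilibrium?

91

Streamly's profit: π = (P_{Streamly} − 39)(247 − 3P_{Streamly} + 2P_{Vidio}).
∂π/∂P_{Streamly} = 364 − 6P_{Streamly} + 2P_{Vidio} = 0 ⇒ P_{Streamly} = 182/3 + (1/3)P_{Vidio}.
The game is symmetric, so in equilibrium P_{Vidio} = P_{Streamly}: the reaction function gives (2/3)P_{Streamly} = 182/3, hence P_{Streamly} = 91.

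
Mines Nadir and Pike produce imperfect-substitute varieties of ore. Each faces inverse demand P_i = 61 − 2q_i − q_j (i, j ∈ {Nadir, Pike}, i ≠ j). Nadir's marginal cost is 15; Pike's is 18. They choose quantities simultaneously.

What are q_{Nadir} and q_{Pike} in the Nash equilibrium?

Mine Nadir's profit: π = q_{Nadir}(61 − 2q_{Nadir} − q_{Pike}) − 15q_{Nadir}.
∂π/∂q_{Nadir} = 46 − 4q_{Nadir} − q_{Pike} = 0 ⇒ q_{Nadir} = 11.5 − 0.25q_{Pike}.
Similarly q_{Pike} = 10.75 − 0.25q_{Nadir}.
Solving the two reaction functions simultaneously: (1 − (−0.25)(−0.25))q_{Nadir} = 11.5 − 0.25·10.75, so 0.9375q_{Nadir} = 8.8125 and q_{Nadir} = 9.4.
Then q_{Pike} = 10.75 − 0.25·9.4 = 8.4.

9.4, 8.4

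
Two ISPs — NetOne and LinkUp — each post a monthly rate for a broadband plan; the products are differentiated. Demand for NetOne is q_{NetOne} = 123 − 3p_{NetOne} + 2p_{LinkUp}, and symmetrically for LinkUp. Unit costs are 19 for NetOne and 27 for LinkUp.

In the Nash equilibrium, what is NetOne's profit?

NetOne's profit: π = (p_{NetOne} − 19)(123 − 3p_{NetOne} + 2p_{LinkUp}).
∂π/∂p_{NetOne} = 180 − 6p_{NetOne} + 2p_{LinkUp} = 0 ⇒ p_{NetOne} = 30 + (1/3)p_{LinkUp}.
Similarly p_{LinkUp} = 34 + (1/3)p_{NetOne}.
Solving the two reaction functions simultaneously: (1 − (1/3)(1/3))p_{NetOne} = 30 + (1/3)·34, so (8/9)p_{NetOne} = 124/3 and p_{NetOne} = 46.5.
Then p_{LinkUp} = 34 + (1/3)·46.5 = 49.5.
q_{NetOne} = 123 − 3·46.5 + 2·49.5 = 82.5.
Profit = (46.5 − 19)·82.5 = 2268.75.

2268.75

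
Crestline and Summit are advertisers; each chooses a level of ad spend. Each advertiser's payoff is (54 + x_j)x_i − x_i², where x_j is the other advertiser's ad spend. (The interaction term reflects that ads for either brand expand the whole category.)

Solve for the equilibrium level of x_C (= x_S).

54

Crestline's payoff is (54 + x_S)x_C − x_C².
∂π/∂x_C = 54 + x_S − 2x_C = 0, so x_C = 27 + 0.5x_S.
Setting x_C = x_S in the reaction function: x_C = 27 + 0.5x_C, so x_C = 27 / 0.5 = 54.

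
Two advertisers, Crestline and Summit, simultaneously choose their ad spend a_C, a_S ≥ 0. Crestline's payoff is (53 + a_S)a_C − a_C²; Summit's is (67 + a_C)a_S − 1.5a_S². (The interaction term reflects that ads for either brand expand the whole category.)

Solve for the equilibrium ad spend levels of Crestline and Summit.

Expanding Crestline's payoff: 53a_C + a_Sa_C − a_C².
∂π/∂a_C = 53 + a_S − 2a_C = 0, so a_C = 26.5 + 0.5a_S.
Likewise for Summit: a_S = 67/3 + (1/3)a_C.
Solving the two reaction functions simultaneously: (1 − (0.5)(1/3))a_C = 26.5 + 0.5·(67/3), so (5/6)a_C = 113/3 and a_C = 45.2.
Then a_S = 67/3 + (1/3)·45.2 = 37.4.

45.2, 37.4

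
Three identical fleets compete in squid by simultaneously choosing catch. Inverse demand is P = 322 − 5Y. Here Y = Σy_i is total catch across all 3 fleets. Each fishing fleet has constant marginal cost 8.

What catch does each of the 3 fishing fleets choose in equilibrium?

15.7

A representative fishing fleet's profit is π_i = y_i(322 − 5Y) − 8y_i, with Y = y_i + Σ_{j≠i} y_j.
First-order condition: 314 − 10y_i − 5Σ_{j≠i} y_j = 0.
With identical fishing fleets, set every y_j = y: then 314 − 10y − 10y = 0, i.e. y = 314/20 = 15.7.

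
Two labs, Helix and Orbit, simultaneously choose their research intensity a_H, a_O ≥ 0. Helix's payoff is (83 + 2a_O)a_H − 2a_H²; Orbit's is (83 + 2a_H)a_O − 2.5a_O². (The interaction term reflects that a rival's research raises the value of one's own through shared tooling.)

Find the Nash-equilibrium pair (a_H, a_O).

36.3125, 31.125

Expanding Helix's payoff: 83a_H + 2a_Oa_H − 2a_H².
∂π/∂a_H = 83 + 2a_O − 4a_H = 0, so a_H = 20.75 + 0.5a_O.
Likewise for Orbit: a_O = 16.6 + 0.4a_H.
Plugging a_O into Helix's best response: a_H = 20.75 + 0.5(16.6 + 0.4a_H) ⇒ 0.8a_H = 29.05, so a_H = 36.3125.
Then a_O = 16.6 + 0.4·36.3125 = 31.125.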